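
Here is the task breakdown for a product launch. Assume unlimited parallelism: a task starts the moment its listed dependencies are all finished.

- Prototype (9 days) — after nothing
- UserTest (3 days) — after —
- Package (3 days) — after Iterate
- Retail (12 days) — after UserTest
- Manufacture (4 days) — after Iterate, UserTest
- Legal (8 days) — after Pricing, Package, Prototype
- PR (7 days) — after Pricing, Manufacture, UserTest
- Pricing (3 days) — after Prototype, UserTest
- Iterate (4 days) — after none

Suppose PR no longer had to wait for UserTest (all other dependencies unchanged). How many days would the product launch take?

20

Before: longest chain Prototype→Pricing→Legal = 9+3+8 = 20, finish 20.
Dropping UserTest→PR doesn't change PR's earliest start (12); another predecessor still binds.
After: Prototype→Pricing→Legal = 9+3+8 = 20 → 20 days.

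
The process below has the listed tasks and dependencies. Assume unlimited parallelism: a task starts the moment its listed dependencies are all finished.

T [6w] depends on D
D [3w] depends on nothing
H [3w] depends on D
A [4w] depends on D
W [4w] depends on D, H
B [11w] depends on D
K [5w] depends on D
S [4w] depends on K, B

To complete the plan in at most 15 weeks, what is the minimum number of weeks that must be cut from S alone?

Current finish: 18 weeks; target: 15.
S is on every critical path, so each week cut from S cuts the finish by one (this holds down to a finish of 15).
Need 18 − 15 = 3 weeks off S → S becomes 1 week, finish becomes 15.

3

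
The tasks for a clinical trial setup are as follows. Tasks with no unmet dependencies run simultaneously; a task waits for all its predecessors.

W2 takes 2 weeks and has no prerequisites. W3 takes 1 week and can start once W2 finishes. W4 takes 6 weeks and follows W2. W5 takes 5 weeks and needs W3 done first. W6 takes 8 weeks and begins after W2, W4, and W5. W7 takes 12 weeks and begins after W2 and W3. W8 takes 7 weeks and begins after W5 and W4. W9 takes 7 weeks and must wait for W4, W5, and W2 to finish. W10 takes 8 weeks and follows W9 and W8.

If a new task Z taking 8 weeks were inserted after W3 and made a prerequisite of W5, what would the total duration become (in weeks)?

Originally the job takes 23 weeks.
With Z inserted, W5 now waits for max(W3, Z).
New critical path: W2→W3→Z→W5→W8→W10 = 2+1+8+5+7+8 = 31 ⇒ 31 weeks.

31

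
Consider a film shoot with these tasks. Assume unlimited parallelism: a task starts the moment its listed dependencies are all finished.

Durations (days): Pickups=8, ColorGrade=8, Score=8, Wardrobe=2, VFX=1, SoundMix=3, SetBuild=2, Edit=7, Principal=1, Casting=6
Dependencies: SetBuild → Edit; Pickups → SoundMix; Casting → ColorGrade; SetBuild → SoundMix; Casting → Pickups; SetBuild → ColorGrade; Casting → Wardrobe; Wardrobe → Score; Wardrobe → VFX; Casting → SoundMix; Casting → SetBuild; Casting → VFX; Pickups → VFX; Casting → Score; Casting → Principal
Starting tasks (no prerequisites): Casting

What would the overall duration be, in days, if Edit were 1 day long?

17

Baseline: Casting→Pickups→SoundMix = 6+8+3 = 17 → 17 days.
Edit has 2 days of float (longest path through it is 15).
That remains the longest chain; total 17 days.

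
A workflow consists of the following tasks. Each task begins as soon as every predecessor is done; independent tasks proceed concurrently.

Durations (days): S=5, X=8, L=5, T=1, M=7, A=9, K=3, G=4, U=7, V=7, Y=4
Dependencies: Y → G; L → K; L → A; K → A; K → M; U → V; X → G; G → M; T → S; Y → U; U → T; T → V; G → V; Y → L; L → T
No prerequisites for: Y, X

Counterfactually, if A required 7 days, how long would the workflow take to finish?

19

Actual critical path: Y→L→K→A = 4+5+3+9 = 21 ⇒ 21 days.
A lies on that path, so at 7 days the path becomes 19 days.
The binding chain switches to Y→L→K→M = 4+5+3+7 = 19; finish 19 days.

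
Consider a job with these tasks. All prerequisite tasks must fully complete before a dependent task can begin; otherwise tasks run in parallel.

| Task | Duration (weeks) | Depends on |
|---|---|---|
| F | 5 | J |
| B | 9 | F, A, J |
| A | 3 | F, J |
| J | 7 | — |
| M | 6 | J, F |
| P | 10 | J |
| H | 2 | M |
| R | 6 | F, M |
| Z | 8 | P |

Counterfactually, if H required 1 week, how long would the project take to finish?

25

The binding path is J→P→Z = 7+10+8 = 25; finish at 25 weeks.
H has 5 weeks of float (longest path through it is 20).
That remains the longest chain; total 25 weeks.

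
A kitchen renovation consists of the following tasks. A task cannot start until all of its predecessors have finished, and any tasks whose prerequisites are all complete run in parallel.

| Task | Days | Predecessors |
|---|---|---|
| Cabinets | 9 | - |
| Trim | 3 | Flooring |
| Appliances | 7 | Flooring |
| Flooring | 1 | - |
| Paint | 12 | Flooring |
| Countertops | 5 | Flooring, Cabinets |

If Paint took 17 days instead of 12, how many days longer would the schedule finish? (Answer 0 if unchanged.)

As given, the longest chain is Cabinets→Countertops = 9+5 = 14, so the finish is 14 days.
The longest path through Paint is only 13 days, so Paint has float 1.
New critical path: Flooring→Paint = 1+17 = 18 ⇒ 18 days.
Change in finish: 18 − 14 = +4 days.

4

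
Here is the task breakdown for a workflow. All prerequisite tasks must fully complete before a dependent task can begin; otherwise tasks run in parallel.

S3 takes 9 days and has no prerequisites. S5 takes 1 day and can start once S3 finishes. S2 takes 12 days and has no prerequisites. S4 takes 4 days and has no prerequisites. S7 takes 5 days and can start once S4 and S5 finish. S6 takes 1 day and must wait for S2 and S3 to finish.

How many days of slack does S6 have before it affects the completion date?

The longest chain is S3→S5→S7 = 9+1+5 = 15; overall finish 15 days.
The longest chain containing S6 totals 13 days.
So S6 can slip 15 − 13 = 2 days.

2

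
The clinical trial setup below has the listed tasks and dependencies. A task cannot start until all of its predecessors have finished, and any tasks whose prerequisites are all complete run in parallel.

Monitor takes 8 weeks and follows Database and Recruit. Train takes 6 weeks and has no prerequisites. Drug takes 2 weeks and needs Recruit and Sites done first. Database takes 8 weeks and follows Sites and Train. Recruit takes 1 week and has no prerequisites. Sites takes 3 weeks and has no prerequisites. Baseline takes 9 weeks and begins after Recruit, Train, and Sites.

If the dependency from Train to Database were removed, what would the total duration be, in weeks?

Original critical path: Train→Database→Monitor = 6+8+8 = 22 ⇒ 22 weeks.
Without Train→Database, Database's earliest start moves from 6 to 3.
The longest chain is now Sites→Database→Monitor = 3+8+8 = 19, so the schedule takes 19 weeks.

19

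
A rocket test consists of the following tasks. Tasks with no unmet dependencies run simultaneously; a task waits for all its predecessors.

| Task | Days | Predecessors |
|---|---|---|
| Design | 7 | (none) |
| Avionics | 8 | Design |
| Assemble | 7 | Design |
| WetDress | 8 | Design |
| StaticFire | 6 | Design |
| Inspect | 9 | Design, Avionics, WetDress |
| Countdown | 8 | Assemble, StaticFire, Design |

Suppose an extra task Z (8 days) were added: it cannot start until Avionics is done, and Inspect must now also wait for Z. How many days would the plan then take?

Originally the plan takes 24 days.
With Z inserted, Inspect now waits for max(Design, Avionics, WetDress, Z).
New critical path: Design→Avionics→Z→Inspect = 7+8+8+9 = 32 ⇒ 32 days.

32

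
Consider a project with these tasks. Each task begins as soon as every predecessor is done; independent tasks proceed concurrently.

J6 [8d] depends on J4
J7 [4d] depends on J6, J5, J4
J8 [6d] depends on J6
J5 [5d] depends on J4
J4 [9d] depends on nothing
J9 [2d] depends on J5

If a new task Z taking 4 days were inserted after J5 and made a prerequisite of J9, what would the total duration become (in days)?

23

Originally the plan takes 23 days.
With Z inserted, J9 now waits for max(J5, Z).
New critical path: J4→J6→J8 = 9+8+6 = 23 ⇒ 23 days.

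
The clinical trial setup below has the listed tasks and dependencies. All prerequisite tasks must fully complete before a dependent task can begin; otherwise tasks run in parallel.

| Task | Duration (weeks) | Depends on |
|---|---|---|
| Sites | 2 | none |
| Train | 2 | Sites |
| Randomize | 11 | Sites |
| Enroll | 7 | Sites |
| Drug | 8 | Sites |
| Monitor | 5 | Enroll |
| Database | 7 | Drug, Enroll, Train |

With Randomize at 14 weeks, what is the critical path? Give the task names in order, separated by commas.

Baseline: Sites→Drug→Database = 2+8+7 = 17 → 17 weeks.
Randomize is off the critical path — its longest chain is 13 weeks, giving 4 of slack.
That remains the longest chain; total 17 weeks.

Sites, Drug, Database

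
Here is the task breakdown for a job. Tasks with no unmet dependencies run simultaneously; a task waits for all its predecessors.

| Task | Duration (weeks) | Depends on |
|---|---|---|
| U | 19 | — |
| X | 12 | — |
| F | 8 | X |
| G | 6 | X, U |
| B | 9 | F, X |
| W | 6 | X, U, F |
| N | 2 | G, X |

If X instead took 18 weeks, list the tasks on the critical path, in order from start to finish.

Baseline: X→F→B = 12+8+9 = 29 → 29 weeks.
Since X is critical, the +6 change carries straight to that chain (now 35 weeks).
The critical path is still X→F→B; finish is now 35 weeks.

X, F, B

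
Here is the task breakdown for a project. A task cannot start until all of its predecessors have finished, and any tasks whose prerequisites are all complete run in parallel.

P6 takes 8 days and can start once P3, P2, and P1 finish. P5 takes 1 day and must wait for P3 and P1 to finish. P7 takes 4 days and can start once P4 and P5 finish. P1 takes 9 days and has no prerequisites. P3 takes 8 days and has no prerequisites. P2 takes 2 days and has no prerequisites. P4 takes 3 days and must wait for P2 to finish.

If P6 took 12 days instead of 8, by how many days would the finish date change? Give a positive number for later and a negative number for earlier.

Critical path before the change: P1→P6 = 9+8 = 17 giving 17 days.
Since P6 is critical, the +4 change carries straight to that chain (now 21 days).
No other chain overtakes it, so the finish is 21 days.
Change in finish: 21 − 17 = +4 days.

4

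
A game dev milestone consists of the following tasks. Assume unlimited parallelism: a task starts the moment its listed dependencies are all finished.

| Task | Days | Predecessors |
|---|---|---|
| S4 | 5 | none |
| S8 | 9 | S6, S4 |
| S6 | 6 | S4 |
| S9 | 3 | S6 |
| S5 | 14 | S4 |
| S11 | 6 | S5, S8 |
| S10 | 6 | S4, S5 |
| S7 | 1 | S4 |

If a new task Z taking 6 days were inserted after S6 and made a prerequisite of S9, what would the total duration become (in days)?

Originally the project takes 26 days.
With Z inserted, S9 now waits for max(S6, Z).
New critical path: S4→S6→S8→S11 = 5+6+9+6 = 26 ⇒ 26 days.

26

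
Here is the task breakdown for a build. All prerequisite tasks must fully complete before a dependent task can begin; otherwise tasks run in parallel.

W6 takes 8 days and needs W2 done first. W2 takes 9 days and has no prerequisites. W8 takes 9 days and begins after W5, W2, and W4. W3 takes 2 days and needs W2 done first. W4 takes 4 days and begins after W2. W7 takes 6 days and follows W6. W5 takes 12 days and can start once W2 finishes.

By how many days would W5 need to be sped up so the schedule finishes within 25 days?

Current finish: 30 days; target: 25.
W5 is on every critical path, so each day cut from W5 cuts the finish by one (this holds down to a finish of 23).
Need 30 − 25 = 5 days off W5 → W5 becomes 7 days, finish becomes 25.

5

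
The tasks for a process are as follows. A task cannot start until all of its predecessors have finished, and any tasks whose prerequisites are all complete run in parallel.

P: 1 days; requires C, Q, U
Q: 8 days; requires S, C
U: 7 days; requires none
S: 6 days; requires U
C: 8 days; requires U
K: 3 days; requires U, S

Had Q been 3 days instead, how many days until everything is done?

Actual critical path: U→C→Q→P = 7+8+8+1 = 24 ⇒ 24 days.
Q lies on that path, so at 3 days the path becomes 19 days.
No other chain overtakes it, so the finish is 19 days.

19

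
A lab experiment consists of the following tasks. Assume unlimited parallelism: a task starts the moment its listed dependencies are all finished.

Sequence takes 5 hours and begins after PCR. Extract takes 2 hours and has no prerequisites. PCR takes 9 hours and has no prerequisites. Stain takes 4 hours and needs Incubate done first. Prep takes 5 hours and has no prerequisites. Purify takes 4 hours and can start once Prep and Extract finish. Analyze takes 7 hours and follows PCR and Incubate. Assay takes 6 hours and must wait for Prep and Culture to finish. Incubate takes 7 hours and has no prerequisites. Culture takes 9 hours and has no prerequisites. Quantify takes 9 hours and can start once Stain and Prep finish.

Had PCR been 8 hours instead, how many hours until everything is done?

20

Actual critical path: Incubate→Stain→Quantify = 7+4+9 = 20 ⇒ 20 hours.
PCR has 4 hours of float (longest path through it is 16).
No other chain overtakes it, so the finish is 20 hours.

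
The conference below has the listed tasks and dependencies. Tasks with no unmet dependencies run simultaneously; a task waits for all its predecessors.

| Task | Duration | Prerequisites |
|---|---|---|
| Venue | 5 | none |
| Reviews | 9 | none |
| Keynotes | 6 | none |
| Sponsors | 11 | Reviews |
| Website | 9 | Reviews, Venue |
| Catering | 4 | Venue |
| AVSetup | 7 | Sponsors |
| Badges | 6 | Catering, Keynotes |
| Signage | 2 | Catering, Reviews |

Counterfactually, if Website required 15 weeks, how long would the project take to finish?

27

Actual critical path: Reviews→Sponsors→AVSetup = 9+11+7 = 27 ⇒ 27 weeks.
Website is off the critical path — its longest chain is 18 weeks, giving 9 of slack.
The critical path is still Reviews→Sponsors→AVSetup; finish is now 27 weeks.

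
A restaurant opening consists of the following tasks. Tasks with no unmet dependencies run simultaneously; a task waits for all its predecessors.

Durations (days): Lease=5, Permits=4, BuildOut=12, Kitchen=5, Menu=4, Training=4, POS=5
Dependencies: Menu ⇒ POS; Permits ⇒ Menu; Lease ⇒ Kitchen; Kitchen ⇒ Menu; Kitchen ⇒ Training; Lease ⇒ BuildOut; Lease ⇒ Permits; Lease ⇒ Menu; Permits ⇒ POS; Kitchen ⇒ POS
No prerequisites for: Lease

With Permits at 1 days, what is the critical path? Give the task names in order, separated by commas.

Lease, Kitchen, Menu, POS

Baseline: Lease→Kitchen→Menu→POS = 5+5+4+5 = 19 → 19 days.
Permits has 1 day of float (longest path through it is 18).
That remains the longest chain; total 19 days.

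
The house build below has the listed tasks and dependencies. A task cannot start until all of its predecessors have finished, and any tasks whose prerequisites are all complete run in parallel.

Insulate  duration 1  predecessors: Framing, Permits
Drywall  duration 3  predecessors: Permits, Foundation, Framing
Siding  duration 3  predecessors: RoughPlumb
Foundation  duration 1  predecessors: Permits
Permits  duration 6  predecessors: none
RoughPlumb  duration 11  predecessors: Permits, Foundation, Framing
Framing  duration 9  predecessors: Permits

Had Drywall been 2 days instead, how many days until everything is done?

The binding path is Permits→Framing→RoughPlumb→Siding = 6+9+11+3 = 29; finish at 29 days.
The longest path through Drywall is only 18 days, so Drywall has float 11.
That remains the longest chain; total 29 days.

29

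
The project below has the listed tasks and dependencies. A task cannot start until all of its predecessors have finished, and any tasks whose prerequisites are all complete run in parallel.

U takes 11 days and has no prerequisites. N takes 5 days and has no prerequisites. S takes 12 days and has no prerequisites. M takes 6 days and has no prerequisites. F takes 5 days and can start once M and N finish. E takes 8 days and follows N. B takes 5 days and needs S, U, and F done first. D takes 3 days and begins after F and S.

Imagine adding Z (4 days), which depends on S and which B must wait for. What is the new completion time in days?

21

Originally the schedule takes 17 days.
With Z inserted, B now waits for max(S, U, F, Z).
New critical path: S→Z→B = 12+4+5 = 21 ⇒ 21 days.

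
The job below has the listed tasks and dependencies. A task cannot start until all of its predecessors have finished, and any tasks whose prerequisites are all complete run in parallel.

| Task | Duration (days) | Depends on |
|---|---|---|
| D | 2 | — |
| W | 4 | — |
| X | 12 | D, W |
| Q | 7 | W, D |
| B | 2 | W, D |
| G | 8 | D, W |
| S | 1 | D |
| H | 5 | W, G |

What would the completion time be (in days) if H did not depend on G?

16

Original critical path: W→G→H = 4+8+5 = 17 ⇒ 17 days.
Without G→H, H's earliest start moves from 12 to 4.
The longest chain is now W→X = 4+12 = 16, so the job takes 16 days.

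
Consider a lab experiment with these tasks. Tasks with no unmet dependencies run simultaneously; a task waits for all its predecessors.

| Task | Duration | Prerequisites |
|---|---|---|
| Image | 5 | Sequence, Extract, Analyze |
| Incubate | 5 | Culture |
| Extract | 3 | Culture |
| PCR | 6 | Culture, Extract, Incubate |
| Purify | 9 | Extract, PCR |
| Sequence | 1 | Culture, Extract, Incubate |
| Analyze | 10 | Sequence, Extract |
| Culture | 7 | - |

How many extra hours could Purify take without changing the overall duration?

The longest chain is Culture→Incubate→Sequence→Analyze→Image = 7+5+1+10+5 = 28; overall finish 28 hours.
Longest path through Purify: 27 hours (earliest finish 27, latest finish 28).
Slack of Purify = 19 − 18 = 1 hour.

1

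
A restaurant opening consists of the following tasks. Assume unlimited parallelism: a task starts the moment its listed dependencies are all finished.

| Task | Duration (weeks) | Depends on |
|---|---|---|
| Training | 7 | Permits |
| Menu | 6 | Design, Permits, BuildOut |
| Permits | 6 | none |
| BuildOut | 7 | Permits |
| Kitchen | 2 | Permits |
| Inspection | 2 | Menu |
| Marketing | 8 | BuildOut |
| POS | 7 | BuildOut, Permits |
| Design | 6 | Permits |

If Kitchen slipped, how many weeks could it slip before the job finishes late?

13

The longest chain is Permits→BuildOut→Menu→Inspection = 6+7+6+2 = 21; overall finish 21 weeks.
The longest chain containing Kitchen totals 8 weeks.
So Kitchen can slip 21 − 8 = 13 weeks.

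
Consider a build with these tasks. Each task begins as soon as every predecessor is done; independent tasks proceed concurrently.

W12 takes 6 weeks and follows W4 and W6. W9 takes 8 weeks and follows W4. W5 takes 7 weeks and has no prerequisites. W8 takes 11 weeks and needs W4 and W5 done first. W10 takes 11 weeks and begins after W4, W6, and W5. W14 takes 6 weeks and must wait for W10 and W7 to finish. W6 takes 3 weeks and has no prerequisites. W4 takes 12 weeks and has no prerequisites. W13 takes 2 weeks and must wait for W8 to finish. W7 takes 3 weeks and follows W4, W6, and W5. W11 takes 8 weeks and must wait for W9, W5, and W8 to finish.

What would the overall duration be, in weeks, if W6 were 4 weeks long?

31

Critical path before the change: W4→W8→W11 = 12+11+8 = 31 giving 31 weeks.
W6 has 11 weeks of float (longest path through it is 20).
The critical path is still W4→W8→W11; finish is now 31 weeks.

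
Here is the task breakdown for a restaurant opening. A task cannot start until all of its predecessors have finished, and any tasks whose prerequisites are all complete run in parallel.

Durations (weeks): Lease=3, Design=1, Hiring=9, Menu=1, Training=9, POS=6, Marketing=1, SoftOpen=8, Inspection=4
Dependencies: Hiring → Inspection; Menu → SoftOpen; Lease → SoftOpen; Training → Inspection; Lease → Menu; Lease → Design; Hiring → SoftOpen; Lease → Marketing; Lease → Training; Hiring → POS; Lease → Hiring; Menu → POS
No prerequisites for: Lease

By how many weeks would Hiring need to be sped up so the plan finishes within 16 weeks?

Current finish: 20 weeks; target: 16.
Hiring is on every critical path, so each week cut from Hiring cuts the finish by one (this holds down to a finish of 16).
Need 20 − 16 = 4 weeks off Hiring → Hiring becomes 5 weeks, finish becomes 16.

4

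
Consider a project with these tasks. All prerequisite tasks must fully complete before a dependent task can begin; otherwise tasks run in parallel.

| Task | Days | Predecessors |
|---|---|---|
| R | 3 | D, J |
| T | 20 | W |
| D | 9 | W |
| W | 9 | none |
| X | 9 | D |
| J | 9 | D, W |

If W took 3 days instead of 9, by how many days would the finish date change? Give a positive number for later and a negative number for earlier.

-6

Actual critical path: W→D→J→R = 9+9+9+3 = 30 ⇒ 30 days.
Since W is critical, the -6 change carries straight to that chain (now 24 days).
No other chain overtakes it, so the finish is 24 days.
Change in finish: 24 − 30 = -6 days.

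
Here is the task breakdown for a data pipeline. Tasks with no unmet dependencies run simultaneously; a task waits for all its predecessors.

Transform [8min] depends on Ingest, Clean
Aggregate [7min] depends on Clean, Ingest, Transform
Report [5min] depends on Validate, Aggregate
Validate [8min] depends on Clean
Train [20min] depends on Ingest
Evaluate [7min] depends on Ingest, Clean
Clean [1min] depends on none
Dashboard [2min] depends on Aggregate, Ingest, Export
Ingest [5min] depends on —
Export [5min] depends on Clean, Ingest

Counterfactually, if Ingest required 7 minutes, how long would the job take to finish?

The binding path is Ingest→Transform→Aggregate→Report = 5+8+7+5 = 25; finish at 25 minutes.
Since Ingest is critical, the +2 change carries straight to that chain (now 27 minutes).
The critical path is still Ingest→Transform→Aggregate→Report; finish is now 27 minutes.

27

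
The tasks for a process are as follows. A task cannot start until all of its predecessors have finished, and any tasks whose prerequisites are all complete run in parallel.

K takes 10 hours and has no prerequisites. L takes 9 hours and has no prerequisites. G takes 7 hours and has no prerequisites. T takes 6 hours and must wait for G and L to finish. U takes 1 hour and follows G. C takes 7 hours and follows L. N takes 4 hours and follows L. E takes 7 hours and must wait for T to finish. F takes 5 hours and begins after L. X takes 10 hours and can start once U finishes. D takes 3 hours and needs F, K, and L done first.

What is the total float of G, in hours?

Critical path: L→T→E = 9+6+7 = 22, so the finish is 22 hours.
Longest path through G: 20 hours (earliest finish 7, latest finish 9).
Slack of G = 2 − 0 = 2 hours.

2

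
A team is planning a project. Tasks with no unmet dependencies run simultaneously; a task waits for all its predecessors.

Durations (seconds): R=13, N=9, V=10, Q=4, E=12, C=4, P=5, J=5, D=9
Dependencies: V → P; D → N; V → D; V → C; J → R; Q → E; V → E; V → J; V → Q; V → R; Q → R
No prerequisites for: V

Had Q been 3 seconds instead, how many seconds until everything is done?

As given, the longest chain is V→J→R = 10+5+13 = 28, so the finish is 28 seconds.
The longest path through Q is only 27 seconds, so Q has float 1.
The critical path is still V→J→R; finish is now 28 seconds.

28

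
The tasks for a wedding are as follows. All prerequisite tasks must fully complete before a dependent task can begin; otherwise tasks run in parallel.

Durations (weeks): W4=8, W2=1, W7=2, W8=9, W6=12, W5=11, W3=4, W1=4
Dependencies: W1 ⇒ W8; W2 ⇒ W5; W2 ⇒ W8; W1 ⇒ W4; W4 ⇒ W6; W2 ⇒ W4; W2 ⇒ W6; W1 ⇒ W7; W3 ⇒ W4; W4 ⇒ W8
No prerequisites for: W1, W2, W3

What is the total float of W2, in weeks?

Critical path: W1→W4→W6 = 4+8+12 = 24, so the finish is 24 weeks.
Longest path through W2: 21 weeks (earliest finish 1, latest finish 4).
So W2 can slip 4 − 1 = 3 weeks.

3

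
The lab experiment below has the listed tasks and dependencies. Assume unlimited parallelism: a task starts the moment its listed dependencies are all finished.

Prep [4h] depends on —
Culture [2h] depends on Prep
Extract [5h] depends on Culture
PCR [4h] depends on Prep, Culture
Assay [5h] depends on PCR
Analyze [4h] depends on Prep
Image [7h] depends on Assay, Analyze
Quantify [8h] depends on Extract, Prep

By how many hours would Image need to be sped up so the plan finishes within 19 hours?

Current finish: 22 hours; target: 19.
Image is on every critical path, so each hour cut from Image cuts the finish by one (this holds down to a finish of 19).
Need 22 − 19 = 3 hours off Image → Image becomes 4 hours, finish becomes 19.

3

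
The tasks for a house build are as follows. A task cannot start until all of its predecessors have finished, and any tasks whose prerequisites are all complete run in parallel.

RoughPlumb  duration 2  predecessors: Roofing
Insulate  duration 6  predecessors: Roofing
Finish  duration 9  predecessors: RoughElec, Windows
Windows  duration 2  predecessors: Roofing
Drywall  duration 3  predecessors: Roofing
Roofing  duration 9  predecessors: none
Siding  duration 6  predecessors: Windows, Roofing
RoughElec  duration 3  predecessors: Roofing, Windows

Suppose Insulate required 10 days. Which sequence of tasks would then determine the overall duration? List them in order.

The binding path is Roofing→Windows→RoughElec→Finish = 9+2+3+9 = 23; finish at 23 days.
Insulate is off the critical path — its longest chain is 15 days, giving 8 of slack.
That remains the longest chain; total 23 days.

Roofing, Windows, RoughElec, Finish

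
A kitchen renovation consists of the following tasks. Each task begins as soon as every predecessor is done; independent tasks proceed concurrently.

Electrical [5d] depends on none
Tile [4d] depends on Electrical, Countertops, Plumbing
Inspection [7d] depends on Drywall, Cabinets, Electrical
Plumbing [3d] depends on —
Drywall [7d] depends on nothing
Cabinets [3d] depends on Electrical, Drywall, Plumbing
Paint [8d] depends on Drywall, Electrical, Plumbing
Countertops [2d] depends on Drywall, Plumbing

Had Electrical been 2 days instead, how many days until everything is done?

17

As given, the longest chain is Drywall→Cabinets→Inspection = 7+3+7 = 17, so the finish is 17 days.
Electrical has 2 days of float (longest path through it is 15).
No other chain overtakes it, so the finish is 17 days.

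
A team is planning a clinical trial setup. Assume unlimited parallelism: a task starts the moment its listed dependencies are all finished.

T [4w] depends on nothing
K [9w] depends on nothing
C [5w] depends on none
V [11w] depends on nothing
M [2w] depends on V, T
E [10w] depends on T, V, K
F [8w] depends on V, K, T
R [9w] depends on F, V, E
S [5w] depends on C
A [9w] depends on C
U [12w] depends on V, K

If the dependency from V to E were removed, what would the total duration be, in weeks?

Before: longest chain V→E→R = 11+10+9 = 30, finish 30.
Without V→E, E's earliest start moves from 11 to 9.
New critical path: K→E→R = 9+10+9 = 28 ⇒ 28 weeks.

28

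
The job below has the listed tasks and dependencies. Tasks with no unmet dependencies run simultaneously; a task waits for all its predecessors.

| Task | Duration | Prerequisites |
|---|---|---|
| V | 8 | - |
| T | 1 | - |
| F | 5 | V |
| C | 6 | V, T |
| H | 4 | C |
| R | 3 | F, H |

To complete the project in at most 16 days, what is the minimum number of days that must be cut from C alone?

5

Current finish: 21 days; target: 16.
C is on every critical path, so each day cut from C cuts the finish by one (this holds down to a finish of 16).
Need 21 − 16 = 5 days off C → C becomes 1 day, finish becomes 16.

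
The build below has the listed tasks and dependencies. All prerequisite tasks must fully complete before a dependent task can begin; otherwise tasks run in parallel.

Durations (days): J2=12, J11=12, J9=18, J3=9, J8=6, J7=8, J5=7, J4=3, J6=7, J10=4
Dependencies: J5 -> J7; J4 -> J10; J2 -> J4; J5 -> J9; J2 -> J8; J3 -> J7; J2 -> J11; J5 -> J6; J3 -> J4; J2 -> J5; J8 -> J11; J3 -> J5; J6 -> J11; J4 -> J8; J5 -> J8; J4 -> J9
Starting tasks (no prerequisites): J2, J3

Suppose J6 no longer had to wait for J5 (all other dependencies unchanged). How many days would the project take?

37

Before: longest chain J2→J5→J6→J11 = 12+7+7+12 = 38, finish 38.
Without J5→J6, J6's earliest start moves from 19 to 0.
New critical path: J2→J5→J8→J11 = 12+7+6+12 = 37 ⇒ 37 days.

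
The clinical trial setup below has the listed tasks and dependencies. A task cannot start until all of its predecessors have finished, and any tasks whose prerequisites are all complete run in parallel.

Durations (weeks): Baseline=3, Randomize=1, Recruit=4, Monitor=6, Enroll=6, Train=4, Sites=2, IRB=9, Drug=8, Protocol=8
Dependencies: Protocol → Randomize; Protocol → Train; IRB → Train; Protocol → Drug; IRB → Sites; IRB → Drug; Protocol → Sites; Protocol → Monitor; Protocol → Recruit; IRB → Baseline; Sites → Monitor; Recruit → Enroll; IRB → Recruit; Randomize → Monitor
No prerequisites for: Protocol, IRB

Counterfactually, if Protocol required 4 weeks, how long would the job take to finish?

19

Actual critical path: IRB→Recruit→Enroll = 9+4+6 = 19 ⇒ 19 weeks.
Protocol is off the critical path — its longest chain is 18 weeks, giving 1 of slack.
No other chain overtakes it, so the finish is 19 weeks.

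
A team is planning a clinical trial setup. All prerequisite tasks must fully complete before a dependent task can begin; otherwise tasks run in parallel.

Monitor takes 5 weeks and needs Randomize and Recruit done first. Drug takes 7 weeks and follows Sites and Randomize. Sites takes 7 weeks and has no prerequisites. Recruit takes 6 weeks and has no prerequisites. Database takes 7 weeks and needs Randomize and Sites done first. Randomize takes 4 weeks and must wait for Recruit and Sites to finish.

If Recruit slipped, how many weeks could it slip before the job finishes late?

1

Critical path: Sites→Randomize→Drug = 7+4+7 = 18, so the finish is 18 weeks.
Recruit finishes as early as 6 and must finish by 7.
Slack of Recruit = 1 − 0 = 1 week.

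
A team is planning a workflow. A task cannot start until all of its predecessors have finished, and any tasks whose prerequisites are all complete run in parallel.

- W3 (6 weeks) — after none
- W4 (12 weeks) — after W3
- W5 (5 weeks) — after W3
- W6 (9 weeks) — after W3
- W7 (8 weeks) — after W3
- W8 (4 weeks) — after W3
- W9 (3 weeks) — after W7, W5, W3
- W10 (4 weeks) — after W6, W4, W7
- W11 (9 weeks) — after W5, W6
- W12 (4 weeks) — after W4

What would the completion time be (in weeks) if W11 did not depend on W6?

Original critical path: W3→W6→W11 = 6+9+9 = 24 ⇒ 24 weeks.
Without W6→W11, W11's earliest start moves from 15 to 11.
New critical path: W3→W4→W10 = 6+12+4 = 22 ⇒ 22 weeks.

22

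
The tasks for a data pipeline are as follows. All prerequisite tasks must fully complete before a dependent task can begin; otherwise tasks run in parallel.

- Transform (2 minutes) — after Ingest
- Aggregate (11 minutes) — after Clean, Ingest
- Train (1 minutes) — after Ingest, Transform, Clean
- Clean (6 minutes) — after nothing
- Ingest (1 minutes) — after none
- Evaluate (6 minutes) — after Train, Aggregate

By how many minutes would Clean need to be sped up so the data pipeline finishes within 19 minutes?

4

Current finish: 23 minutes; target: 19.
Clean is on every critical path, so each minute cut from Clean cuts the finish by one (this holds down to a finish of 18).
Need 23 − 19 = 4 minutes off Clean → Clean becomes 2 minutes, finish becomes 19.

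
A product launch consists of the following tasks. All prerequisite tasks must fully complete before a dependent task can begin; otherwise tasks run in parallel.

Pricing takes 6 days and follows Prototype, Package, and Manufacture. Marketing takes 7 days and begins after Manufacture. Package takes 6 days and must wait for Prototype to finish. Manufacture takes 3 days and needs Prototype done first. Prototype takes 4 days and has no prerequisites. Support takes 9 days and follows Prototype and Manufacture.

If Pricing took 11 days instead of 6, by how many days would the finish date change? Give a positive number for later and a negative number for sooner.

As given, the longest chain is Prototype→Package→Pricing = 4+6+6 = 16, so the finish is 16 days.
Pricing is on the critical path; changing it to 11 makes that path 21 days.
No other chain overtakes it, so the finish is 21 days.
Change in finish: 21 − 16 = +5 days.

5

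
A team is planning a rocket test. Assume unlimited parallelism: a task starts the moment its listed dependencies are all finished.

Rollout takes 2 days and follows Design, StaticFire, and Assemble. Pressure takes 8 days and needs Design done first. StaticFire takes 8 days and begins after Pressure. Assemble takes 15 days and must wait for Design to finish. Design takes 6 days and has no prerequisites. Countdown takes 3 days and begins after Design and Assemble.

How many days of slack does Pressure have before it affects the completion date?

0

Design→Assemble→Countdown = 6+15+3 = 24 sets the makespan at 24 days.
The longest chain containing Pressure totals 24 days.
So Pressure can slip 14 − 14 = 0 days.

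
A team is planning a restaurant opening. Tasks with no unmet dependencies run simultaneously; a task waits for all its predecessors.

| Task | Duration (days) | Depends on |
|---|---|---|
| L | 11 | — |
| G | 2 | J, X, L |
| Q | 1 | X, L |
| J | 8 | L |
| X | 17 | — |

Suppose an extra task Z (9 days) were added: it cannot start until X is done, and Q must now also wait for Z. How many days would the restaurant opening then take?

27

Originally the restaurant opening takes 21 days.
With Z inserted, Q now waits for max(X, L, Z).
New critical path: X→Z→Q = 17+9+1 = 27 ⇒ 27 days.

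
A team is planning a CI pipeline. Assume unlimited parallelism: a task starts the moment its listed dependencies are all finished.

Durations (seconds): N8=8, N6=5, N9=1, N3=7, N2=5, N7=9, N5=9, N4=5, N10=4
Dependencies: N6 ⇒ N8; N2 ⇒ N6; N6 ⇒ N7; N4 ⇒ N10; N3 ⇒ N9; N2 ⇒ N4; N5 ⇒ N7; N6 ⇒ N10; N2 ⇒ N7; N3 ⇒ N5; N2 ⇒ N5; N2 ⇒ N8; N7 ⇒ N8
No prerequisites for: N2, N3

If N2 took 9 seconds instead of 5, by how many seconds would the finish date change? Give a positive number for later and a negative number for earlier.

Critical path before the change: N3→N5→N7→N8 = 7+9+9+8 = 33 giving 33 seconds.
The longest path through N2 is only 31 seconds, so N2 has float 2.
The binding chain switches to N2→N5→N7→N8 = 9+9+9+8 = 35; finish 35 seconds.
Change in finish: 35 − 33 = +2 seconds.

2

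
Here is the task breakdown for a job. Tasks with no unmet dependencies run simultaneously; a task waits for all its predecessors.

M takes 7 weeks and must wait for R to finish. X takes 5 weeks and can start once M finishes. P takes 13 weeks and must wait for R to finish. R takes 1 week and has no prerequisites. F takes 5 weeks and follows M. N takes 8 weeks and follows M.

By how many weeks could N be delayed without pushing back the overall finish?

0

R→M→N = 1+7+8 = 16 sets the makespan at 16 weeks.
Longest path through N: 16 weeks (earliest finish 16, latest finish 16).
Float = 16 − 16 = 0.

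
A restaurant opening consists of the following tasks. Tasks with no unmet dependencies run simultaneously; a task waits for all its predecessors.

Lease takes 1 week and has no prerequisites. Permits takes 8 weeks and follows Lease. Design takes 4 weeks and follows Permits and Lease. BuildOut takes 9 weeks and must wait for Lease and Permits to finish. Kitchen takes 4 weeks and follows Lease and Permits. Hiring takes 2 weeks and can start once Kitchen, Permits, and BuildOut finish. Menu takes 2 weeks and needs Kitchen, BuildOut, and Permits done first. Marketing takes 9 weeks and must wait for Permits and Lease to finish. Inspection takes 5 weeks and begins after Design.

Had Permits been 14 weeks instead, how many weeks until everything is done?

26

Actual critical path: Lease→Permits→BuildOut→Hiring = 1+8+9+2 = 20 ⇒ 20 weeks.
Permits lies on that path, so at 14 weeks the path becomes 26 weeks.
No other chain overtakes it, so the finish is 26 weeks.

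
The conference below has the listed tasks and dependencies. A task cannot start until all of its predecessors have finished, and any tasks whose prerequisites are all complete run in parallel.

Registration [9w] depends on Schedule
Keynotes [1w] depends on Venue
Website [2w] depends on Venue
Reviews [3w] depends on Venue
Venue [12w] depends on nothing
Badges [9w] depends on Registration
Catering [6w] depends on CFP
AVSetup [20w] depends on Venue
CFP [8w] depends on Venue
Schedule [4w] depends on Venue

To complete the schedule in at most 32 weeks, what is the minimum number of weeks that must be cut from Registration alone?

Current finish: 34 weeks; target: 32.
Registration is on every critical path, so each week cut from Registration cuts the finish by one (this holds down to a finish of 32).
Need 34 − 32 = 2 weeks off Registration → Registration becomes 7 weeks, finish becomes 32.

2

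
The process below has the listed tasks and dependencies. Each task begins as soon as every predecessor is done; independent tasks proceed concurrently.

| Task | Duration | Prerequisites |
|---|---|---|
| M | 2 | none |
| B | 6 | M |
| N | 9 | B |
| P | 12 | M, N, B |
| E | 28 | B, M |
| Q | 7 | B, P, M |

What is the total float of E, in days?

0

Critical path: M→B→N→P→Q = 2+6+9+12+7 = 36, so the finish is 36 days.
E finishes as early as 36 and must finish by 36.
Float = 36 − 36 = 0.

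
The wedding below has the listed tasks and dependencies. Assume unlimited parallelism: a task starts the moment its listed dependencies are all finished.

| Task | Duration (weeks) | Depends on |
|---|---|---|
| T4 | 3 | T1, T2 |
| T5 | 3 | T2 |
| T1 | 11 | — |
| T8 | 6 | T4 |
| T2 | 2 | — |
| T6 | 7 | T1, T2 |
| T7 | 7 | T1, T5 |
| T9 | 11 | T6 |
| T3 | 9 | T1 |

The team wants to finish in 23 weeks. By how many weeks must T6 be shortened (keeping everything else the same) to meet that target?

6

Current finish: 29 weeks; target: 23.
T6 is on every critical path, so each week cut from T6 cuts the finish by one (this holds down to a finish of 23).
Need 29 − 23 = 6 weeks off T6 → T6 becomes 1 week, finish becomes 23.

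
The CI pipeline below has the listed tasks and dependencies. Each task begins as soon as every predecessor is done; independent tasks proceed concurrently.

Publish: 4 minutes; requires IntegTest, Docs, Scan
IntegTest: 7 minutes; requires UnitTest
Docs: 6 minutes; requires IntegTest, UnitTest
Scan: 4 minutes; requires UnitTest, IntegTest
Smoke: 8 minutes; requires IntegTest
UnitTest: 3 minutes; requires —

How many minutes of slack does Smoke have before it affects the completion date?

2

UnitTest→IntegTest→Docs→Publish = 3+7+6+4 = 20 sets the makespan at 20 minutes.
The longest chain containing Smoke totals 18 minutes.
Slack of Smoke = 12 − 10 = 2 minutes.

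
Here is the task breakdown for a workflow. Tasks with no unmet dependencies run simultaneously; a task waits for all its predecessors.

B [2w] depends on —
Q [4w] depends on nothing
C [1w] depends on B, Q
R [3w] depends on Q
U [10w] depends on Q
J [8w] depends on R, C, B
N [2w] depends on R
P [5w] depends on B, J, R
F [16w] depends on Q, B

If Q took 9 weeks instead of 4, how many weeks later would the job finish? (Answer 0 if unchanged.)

5

Critical path before the change: Q→R→J→P = 4+3+8+5 = 20 giving 20 weeks.
Q is on the critical path; changing it to 9 makes that path 25 weeks.
That remains the longest chain; total 25 weeks.
Change in finish: 25 − 20 = +5 weeks.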